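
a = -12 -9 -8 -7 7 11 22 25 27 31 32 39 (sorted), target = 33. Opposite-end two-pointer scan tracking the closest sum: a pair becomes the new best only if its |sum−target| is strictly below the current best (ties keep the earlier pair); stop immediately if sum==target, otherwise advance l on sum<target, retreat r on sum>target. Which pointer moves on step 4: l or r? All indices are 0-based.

l=0 r=11: -12+39=27 d=6 *, l++
l=1 r=11: -9+39=30 d=3 *, l++
l=2 r=11: -8+39=31 d=2 *, l++
l=3 r=11: -7+39=32 d=1 *, l++

l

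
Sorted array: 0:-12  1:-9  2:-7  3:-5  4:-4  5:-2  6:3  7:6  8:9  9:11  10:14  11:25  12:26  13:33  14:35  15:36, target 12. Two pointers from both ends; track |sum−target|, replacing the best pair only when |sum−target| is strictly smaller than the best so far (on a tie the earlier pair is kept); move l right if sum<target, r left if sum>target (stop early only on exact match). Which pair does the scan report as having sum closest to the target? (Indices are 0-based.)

l=0 r=15: -12+36=24 d=12 *, r--
l=0 r=14: -12+35=23 d=11 *, r--
l=0 r=13: -12+33=21 d=9 *, r--
l=0 r=12: -12+26=14 d=2 *, r--
l=0 r=11: -12+25=13 d=1 *, r--
l=0 r=10: -12+14=2 d=10, l++
l=1 r=10: -9+14=5 d=7, l++
l=2 r=10: -7+14=7 d=5, l++
l=3 r=10: -5+14=9 d=3, l++
l=4 r=10: -4+14=10 d=2, l++
l=5 r=10: -2+14=12 d=0 *, stop

pair (-2, 14) with sum 12 (|Δ|=0)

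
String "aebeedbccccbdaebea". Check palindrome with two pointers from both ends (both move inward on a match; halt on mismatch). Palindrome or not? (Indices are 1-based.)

not a palindrome (mismatch at 5,14)

[1,18] 'a'=='a' → l++,r--
[2,17] 'e'=='e' → l++,r--
[3,16] 'b'=='b' → l++,r--
[4,15] 'e'=='e' → l++,r--
[5,14] 'e'!='a' → stop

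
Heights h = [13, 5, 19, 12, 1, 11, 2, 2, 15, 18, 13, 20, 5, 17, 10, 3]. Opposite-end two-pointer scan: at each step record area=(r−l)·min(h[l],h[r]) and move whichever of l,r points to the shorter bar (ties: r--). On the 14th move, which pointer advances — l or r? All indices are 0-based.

l

[0,15] min(13,3)*15=45 best=45 * → r--
[0,14] min(13,10)*14=140 best=140 * → r--
[0,13] min(13,17)*13=169 best=169 * → l++
[1,13] min(5,17)*12=60 best=169 → l++
[2,13] min(19,17)*11=187 best=187 * → r--
[2,12] min(19,5)*10=50 best=187 → r--
[2,11] min(19,20)*9=171 best=187 → l++
[3,11] min(12,20)*8=96 best=187 → l++
[4,11] min(1,20)*7=7 best=187 → l++
[5,11] min(11,20)*6=66 best=187 → l++
[6,11] min(2,20)*5=10 best=187 → l++
[7,11] min(2,20)*4=8 best=187 → l++
[8,11] min(15,20)*3=45 best=187 → l++
[9,11] min(18,20)*2=36 best=187 → l++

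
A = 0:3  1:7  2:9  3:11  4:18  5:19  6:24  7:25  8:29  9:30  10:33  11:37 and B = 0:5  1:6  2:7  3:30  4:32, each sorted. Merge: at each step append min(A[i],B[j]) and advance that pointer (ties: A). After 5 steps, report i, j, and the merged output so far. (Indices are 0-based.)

i=0 j=0: A[i]=3<=B[j]=5 take 3, i++
i=1 j=0: A[i]=7>B[j]=5 take 5, j++
i=1 j=1: A[i]=7>B[j]=6 take 6, j++
i=1 j=2: A[i]=7<=B[j]=7 take 7, i++
i=2 j=2: A[i]=9>B[j]=7 take 7, j++

i=2, j=3, merged so far=[3, 5, 6, 7, 7]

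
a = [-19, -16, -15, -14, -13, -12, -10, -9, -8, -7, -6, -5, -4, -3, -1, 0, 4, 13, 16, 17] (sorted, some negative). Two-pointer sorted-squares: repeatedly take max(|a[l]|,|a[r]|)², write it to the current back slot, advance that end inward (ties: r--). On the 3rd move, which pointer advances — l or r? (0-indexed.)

r

l=0 r=19: |-19|>|17| out[19]=361, l++
l=1 r=19: |-16|<=|17| out[18]=289, r--
l=1 r=18: |-16|<=|16| out[17]=256, r--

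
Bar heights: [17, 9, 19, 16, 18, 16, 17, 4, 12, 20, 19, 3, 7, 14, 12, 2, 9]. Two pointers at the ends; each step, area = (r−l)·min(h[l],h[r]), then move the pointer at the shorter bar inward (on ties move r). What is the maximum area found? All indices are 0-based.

[0,16] min(17,9)*16=144 best=144 * → r--
[0,15] min(17,2)*15=30 best=144 → r--
[0,14] min(17,12)*14=168 best=168 * → r--
[0,13] min(17,14)*13=182 best=182 * → r--
[0,12] min(17,7)*12=84 best=182 → r--
[0,11] min(17,3)*11=33 best=182 → r--
[0,10] min(17,19)*10=170 best=182 → l++
[1,10] min(9,19)*9=81 best=182 → l++
[2,10] min(19,19)*8=152 best=182 → r--
[2,9] min(19,20)*7=133 best=182 → l++
[3,9] min(16,20)*6=96 best=182 → l++
[4,9] min(18,20)*5=90 best=182 → l++
[5,9] min(16,20)*4=64 best=182 → l++
[6,9] min(17,20)*3=51 best=182 → l++
[7,9] min(4,20)*2=8 best=182 → l++
[8,9] min(12,20)*1=12 best=182 → l++

max area = 182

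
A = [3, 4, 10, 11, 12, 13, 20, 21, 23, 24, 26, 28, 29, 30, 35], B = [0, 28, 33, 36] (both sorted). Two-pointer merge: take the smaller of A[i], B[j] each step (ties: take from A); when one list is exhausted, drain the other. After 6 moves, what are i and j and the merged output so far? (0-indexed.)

i=0 j=0: A[i]=3>B[j]=0 take 0, j++
i=0 j=1: A[i]=3<=B[j]=28 take 3, i++
i=1 j=1: A[i]=4<=B[j]=28 take 4, i++
i=2 j=1: A[i]=10<=B[j]=28 take 10, i++
i=3 j=1: A[i]=11<=B[j]=28 take 11, i++
i=4 j=1: A[i]=12<=B[j]=28 take 12, i++

i=5, j=1, merged so far=[0, 3, 4, 10, 11, 12]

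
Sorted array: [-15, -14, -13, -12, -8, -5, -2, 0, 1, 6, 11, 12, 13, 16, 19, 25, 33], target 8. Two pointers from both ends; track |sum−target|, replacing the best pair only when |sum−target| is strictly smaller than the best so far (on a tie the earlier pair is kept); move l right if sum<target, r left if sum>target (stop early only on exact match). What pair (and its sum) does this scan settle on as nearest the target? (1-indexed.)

[1,17] -15+33=18 d=10 * → r--
[1,16] -15+25=10 d=2 * → r--
[1,15] -15+19=4 d=4 → l++
[2,15] -14+19=5 d=3 → l++
[3,15] -13+19=6 d=2 → l++
[4,15] -12+19=7 d=1 * → l++
[5,15] -8+19=11 d=3 → r--
[5,14] -8+16=8 d=0 * → stop

pair (-8, 16) with sum 8 (|Δ|=0)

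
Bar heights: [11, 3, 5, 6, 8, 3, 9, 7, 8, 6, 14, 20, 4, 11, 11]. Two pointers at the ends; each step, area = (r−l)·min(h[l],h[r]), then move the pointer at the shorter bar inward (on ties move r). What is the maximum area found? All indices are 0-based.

max area = 154

[0,14] min(11,11)*14=154 best=154 * → r--
[0,13] min(11,11)*13=143 best=154 → r--
[0,12] min(11,4)*12=48 best=154 → r--
[0,11] min(11,20)*11=121 best=154 → l++
[1,11] min(3,20)*10=30 best=154 → l++
[2,11] min(5,20)*9=45 best=154 → l++
[3,11] min(6,20)*8=48 best=154 → l++
[4,11] min(8,20)*7=56 best=154 → l++
[5,11] min(3,20)*6=18 best=154 → l++
[6,11] min(9,20)*5=45 best=154 → l++
[7,11] min(7,20)*4=28 best=154 → l++
[8,11] min(8,20)*3=24 best=154 → l++
[9,11] min(6,20)*2=12 best=154 → l++
[10,11] min(14,20)*1=14 best=154 → l++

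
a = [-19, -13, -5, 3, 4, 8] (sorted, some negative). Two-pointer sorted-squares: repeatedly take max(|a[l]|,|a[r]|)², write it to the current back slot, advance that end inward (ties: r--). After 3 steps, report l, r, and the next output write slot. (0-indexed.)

l=0 r=5: |-19|>|8| out[5]=361, l++
l=1 r=5: |-13|>|8| out[4]=169, l++
l=2 r=5: |-5|<=|8| out[3]=64, r--

l=2, r=4, next write slot=2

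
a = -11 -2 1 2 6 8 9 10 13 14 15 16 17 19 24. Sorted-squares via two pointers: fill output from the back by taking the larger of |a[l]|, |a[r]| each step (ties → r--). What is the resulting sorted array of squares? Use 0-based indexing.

l=0 r=14: |-11|<=|24| out[14]=576, r--
l=0 r=13: |-11|<=|19| out[13]=361, r--
l=0 r=12: |-11|<=|17| out[12]=289, r--
l=0 r=11: |-11|<=|16| out[11]=256, r--
l=0 r=10: |-11|<=|15| out[10]=225, r--
l=0 r=9: |-11|<=|14| out[9]=196, r--
l=0 r=8: |-11|<=|13| out[8]=169, r--
l=0 r=7: |-11|>|10| out[7]=121, l++
l=1 r=7: |-2|<=|10| out[6]=100, r--
l=1 r=6: |-2|<=|9| out[5]=81, r--
l=1 r=5: |-2|<=|8| out[4]=64, r--
l=1 r=4: |-2|<=|6| out[3]=36, r--
l=1 r=3: |-2|<=|2| out[2]=4, r--
l=1 r=2: |-2|>|1| out[1]=4, l++
l=2 r=2: |1|<=|1| out[0]=1, r--

[1, 4, 4, 36, 64, 81, 100, 121, 169, 196, 225, 256, 289, 361, 576]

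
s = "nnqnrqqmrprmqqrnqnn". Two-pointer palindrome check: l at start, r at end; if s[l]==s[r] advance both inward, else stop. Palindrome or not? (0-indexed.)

palindrome

l=0 r=18: 'n'=='n', l++,r--
l=1 r=17: 'n'=='n', l++,r--
l=2 r=16: 'q'=='q', l++,r--
l=3 r=15: 'n'=='n', l++,r--
l=4 r=14: 'r'=='r', l++,r--
l=5 r=13: 'q'=='q', l++,r--
l=6 r=12: 'q'=='q', l++,r--
l=7 r=11: 'm'=='m', l++,r--
l=8 r=10: 'r'=='r', l++,r--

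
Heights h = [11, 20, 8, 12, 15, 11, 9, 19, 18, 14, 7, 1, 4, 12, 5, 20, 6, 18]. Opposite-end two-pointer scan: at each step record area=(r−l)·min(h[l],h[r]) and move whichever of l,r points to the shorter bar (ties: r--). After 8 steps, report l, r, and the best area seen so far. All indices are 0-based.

l=1, r=10, best area=288

l=0 r=17: min(11,18)*17=187 best=187 *, l++
l=1 r=17: min(20,18)*16=288 best=288 *, r--
l=1 r=16: min(20,6)*15=90 best=288, r--
l=1 r=15: min(20,20)*14=280 best=288, r--
l=1 r=14: min(20,5)*13=65 best=288, r--
l=1 r=13: min(20,12)*12=144 best=288, r--
l=1 r=12: min(20,4)*11=44 best=288, r--
l=1 r=11: min(20,1)*10=10 best=288, r--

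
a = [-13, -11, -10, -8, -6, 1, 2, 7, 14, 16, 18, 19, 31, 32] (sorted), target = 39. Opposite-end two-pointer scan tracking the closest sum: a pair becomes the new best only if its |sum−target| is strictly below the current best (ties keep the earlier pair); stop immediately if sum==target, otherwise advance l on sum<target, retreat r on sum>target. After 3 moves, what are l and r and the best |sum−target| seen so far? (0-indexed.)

l=3, r=13, best |Δ|=17

l=0 r=13: -13+32=19 d=20 *, l++
l=1 r=13: -11+32=21 d=18 *, l++
l=2 r=13: -10+32=22 d=17 *, l++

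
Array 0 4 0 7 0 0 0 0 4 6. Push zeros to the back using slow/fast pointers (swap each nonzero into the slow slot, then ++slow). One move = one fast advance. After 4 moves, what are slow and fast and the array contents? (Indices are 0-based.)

(s=0,f=0) a[fast]=0 → fast++
(s=0,f=1) a[fast]=4≠0 swap→a[0]=4 → slow++,fast++
(s=1,f=2) a[fast]=0 → fast++
(s=1,f=3) a[fast]=7≠0 swap→a[1]=7 → slow++,fast++

slow=2, fast=4, a=[4, 7, 0, 0, 0, 0, 0, 0, 4, 6]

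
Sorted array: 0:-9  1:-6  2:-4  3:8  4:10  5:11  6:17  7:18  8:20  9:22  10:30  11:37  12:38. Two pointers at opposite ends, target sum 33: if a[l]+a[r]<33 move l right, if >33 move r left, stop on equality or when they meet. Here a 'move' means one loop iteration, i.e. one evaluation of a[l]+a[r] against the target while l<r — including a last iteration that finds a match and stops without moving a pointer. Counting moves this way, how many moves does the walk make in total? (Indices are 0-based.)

[0,12] -9+38=29 <33 → l++
[1,12] -6+38=32 <33 → l++
[2,12] -4+38=34 >33 → r--
[2,11] -4+37=33 → found

4 moves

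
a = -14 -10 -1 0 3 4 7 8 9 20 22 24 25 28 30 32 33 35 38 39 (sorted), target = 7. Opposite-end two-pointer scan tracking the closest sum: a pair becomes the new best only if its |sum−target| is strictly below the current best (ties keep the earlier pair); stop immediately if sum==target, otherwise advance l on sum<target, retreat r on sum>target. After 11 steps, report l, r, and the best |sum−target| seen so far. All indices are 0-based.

[0,19] -14+39=25 d=18 * → r--
[0,18] -14+38=24 d=17 * → r--
[0,17] -14+35=21 d=14 * → r--
[0,16] -14+33=19 d=12 * → r--
[0,15] -14+32=18 d=11 * → r--
[0,14] -14+30=16 d=9 * → r--
[0,13] -14+28=14 d=7 * → r--
[0,12] -14+25=11 d=4 * → r--
[0,11] -14+24=10 d=3 * → r--
[0,10] -14+22=8 d=1 * → r--
[0,9] -14+20=6 d=1 → l++

l=1, r=9, best |Δ|=1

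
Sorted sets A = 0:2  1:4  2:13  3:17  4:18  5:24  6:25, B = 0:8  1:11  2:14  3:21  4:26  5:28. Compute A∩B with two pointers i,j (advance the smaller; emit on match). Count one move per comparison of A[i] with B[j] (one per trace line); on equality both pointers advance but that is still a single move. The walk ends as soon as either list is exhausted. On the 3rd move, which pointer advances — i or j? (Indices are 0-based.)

[i=0,j=0] 2<8 → i++
[i=1,j=0] 4<8 → i++
[i=2,j=0] 13>8 → j++

j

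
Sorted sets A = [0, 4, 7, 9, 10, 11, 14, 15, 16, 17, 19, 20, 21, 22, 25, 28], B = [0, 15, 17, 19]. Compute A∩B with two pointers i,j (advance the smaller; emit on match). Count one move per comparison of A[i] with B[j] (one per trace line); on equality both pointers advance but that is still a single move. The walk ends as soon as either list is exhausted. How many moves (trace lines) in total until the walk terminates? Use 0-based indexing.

i=0 j=0: 0==0 emit, i++,j++
i=1 j=1: 4<15, i++
i=2 j=1: 7<15, i++
i=3 j=1: 9<15, i++
i=4 j=1: 10<15, i++
i=5 j=1: 11<15, i++
i=6 j=1: 14<15, i++
i=7 j=1: 15==15 emit, i++,j++
i=8 j=2: 16<17, i++
i=9 j=2: 17==17 emit, i++,j++
i=10 j=3: 19==19 emit, i++,j++

11 moves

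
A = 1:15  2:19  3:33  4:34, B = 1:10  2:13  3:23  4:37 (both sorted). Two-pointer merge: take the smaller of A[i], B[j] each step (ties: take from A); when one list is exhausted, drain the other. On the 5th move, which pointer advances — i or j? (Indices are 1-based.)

j

[i=1,j=1] A[i]=15>B[j]=10 take 10 → j++
[i=1,j=2] A[i]=15>B[j]=13 take 13 → j++
[i=1,j=3] A[i]=15<=B[j]=23 take 15 → i++
[i=2,j=3] A[i]=19<=B[j]=23 take 19 → i++
[i=3,j=3] A[i]=33>B[j]=23 take 23 → j++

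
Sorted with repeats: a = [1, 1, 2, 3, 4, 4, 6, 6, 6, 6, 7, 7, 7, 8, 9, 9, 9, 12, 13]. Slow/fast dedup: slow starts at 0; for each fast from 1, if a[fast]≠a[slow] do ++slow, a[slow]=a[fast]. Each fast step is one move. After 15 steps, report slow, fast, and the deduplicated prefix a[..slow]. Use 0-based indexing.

slow=7, fast=16, prefix=[1, 2, 3, 4, 6, 7, 8, 9]

(s=0,f=1) a[fast]=1=a[slow] dup → fast++
(s=0,f=2) a[fast]=2≠a[slow]=1 write a[1]=2 → slow++,fast++
(s=1,f=3) a[fast]=3≠a[slow]=2 write a[2]=3 → slow++,fast++
(s=2,f=4) a[fast]=4≠a[slow]=3 write a[3]=4 → slow++,fast++
(s=3,f=5) a[fast]=4=a[slow] dup → fast++
(s=3,f=6) a[fast]=6≠a[slow]=4 write a[4]=6 → slow++,fast++
(s=4,f=7) a[fast]=6=a[slow] dup → fast++
(s=4,f=8) a[fast]=6=a[slow] dup → fast++
(s=4,f=9) a[fast]=6=a[slow] dup → fast++
(s=4,f=10) a[fast]=7≠a[slow]=6 write a[5]=7 → slow++,fast++
(s=5,f=11) a[fast]=7=a[slow] dup → fast++
(s=5,f=12) a[fast]=7=a[slow] dup → fast++
(s=5,f=13) a[fast]=8≠a[slow]=7 write a[6]=8 → slow++,fast++
(s=6,f=14) a[fast]=9≠a[slow]=8 write a[7]=9 → slow++,fast++
(s=7,f=15) a[fast]=9=a[slow] dup → fast++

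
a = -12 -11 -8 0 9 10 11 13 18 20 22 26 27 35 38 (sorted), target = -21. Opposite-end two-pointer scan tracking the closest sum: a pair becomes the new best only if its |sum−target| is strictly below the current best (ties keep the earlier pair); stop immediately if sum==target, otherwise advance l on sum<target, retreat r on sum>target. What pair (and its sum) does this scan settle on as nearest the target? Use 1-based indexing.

[1,15] -12+38=26 d=47 * → r--
[1,14] -12+35=23 d=44 * → r--
[1,13] -12+27=15 d=36 * → r--
[1,12] -12+26=14 d=35 * → r--
[1,11] -12+22=10 d=31 * → r--
[1,10] -12+20=8 d=29 * → r--
[1,9] -12+18=6 d=27 * → r--
[1,8] -12+13=1 d=22 * → r--
[1,7] -12+11=-1 d=20 * → r--
[1,6] -12+10=-2 d=19 * → r--
[1,5] -12+9=-3 d=18 * → r--
[1,4] -12+0=-12 d=9 * → r--
[1,3] -12+-8=-20 d=1 * → r--
[1,2] -12+-11=-23 d=2 → l++

pair (-12, -8) with sum -20 (|Δ|=1)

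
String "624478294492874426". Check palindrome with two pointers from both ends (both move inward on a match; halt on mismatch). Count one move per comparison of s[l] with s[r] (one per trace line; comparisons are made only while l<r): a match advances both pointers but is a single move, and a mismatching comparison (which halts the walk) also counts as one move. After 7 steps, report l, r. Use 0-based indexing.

[0,17] '6'=='6' → l++,r--
[1,16] '2'=='2' → l++,r--
[2,15] '4'=='4' → l++,r--
[3,14] '4'=='4' → l++,r--
[4,13] '7'=='7' → l++,r--
[5,12] '8'=='8' → l++,r--
[6,11] '2'=='2' → l++,r--

l=7, r=10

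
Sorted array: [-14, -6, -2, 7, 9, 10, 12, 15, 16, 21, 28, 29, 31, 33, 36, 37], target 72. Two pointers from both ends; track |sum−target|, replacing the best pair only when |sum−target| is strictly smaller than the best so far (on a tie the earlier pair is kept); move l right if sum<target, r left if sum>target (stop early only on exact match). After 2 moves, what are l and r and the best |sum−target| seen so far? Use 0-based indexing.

l=2, r=15, best |Δ|=41

[0,15] -14+37=23 d=49 * → l++
[1,15] -6+37=31 d=41 * → l++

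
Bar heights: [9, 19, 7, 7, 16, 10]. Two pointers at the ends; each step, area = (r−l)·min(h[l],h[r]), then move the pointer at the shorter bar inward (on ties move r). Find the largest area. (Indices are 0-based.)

max area = 48

[0,5] min(9,10)*5=45 best=45 * → l++
[1,5] min(19,10)*4=40 best=45 → r--
[1,4] min(19,16)*3=48 best=48 * → r--
[1,3] min(19,7)*2=14 best=48 → r--
[1,2] min(19,7)*1=7 best=48 → r--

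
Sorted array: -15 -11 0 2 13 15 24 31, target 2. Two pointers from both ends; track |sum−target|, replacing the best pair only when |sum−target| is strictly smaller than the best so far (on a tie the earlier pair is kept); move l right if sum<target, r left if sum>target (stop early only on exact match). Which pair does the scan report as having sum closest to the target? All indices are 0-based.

pair (-11, 13) with sum 2 (|Δ|=0)

[0,7] -15+31=16 d=14 * → r--
[0,6] -15+24=9 d=7 * → r--
[0,5] -15+15=0 d=2 * → l++
[1,5] -11+15=4 d=2 → r--
[1,4] -11+13=2 d=0 * → stop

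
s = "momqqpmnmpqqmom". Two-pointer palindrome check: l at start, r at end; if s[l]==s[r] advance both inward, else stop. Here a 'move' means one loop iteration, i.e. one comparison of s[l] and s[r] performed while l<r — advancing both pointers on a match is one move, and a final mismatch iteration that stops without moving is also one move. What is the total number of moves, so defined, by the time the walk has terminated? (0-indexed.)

[0,14] 'm'=='m' → l++,r--
[1,13] 'o'=='o' → l++,r--
[2,12] 'm'=='m' → l++,r--
[3,11] 'q'=='q' → l++,r--
[4,10] 'q'=='q' → l++,r--
[5,9] 'p'=='p' → l++,r--
[6,8] 'm'=='m' → l++,r--

7 moves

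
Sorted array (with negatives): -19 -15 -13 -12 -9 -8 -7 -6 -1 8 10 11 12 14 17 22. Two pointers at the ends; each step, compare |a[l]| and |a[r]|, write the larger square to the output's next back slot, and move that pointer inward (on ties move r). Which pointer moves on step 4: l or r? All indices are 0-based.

l=0 r=15: |-19|<=|22| out[15]=484, r--
l=0 r=14: |-19|>|17| out[14]=361, l++
l=1 r=14: |-15|<=|17| out[13]=289, r--
l=1 r=13: |-15|>|14| out[12]=225, l++

l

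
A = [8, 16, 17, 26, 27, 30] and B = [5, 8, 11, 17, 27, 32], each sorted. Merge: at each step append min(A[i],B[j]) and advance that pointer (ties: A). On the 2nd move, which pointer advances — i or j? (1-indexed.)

i

i=1 j=1: A[i]=8>B[j]=5 take 5, j++
i=1 j=2: A[i]=8<=B[j]=8 take 8, i++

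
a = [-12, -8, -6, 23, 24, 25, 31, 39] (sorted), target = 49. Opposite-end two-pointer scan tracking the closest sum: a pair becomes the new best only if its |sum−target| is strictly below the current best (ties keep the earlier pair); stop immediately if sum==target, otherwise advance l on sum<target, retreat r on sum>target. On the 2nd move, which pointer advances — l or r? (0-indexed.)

l=0 r=7: -12+39=27 d=22 *, l++
l=1 r=7: -8+39=31 d=18 *, l++

l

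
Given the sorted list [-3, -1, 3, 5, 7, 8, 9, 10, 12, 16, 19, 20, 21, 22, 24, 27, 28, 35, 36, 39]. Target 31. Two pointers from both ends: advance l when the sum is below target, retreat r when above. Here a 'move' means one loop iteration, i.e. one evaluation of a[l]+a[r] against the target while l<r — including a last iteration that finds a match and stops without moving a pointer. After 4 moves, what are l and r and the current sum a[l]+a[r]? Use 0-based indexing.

l=1, r=16, sum=27

[0,19] -3+39=36 >31 → r--
[0,18] -3+36=33 >31 → r--
[0,17] -3+35=32 >31 → r--
[0,16] -3+28=25 <31 → l++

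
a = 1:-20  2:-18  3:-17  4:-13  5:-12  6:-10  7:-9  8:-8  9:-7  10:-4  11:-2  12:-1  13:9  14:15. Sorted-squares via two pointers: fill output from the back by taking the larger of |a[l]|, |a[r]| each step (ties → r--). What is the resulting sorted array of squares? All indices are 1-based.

[1, 4, 16, 49, 64, 81, 81, 100, 144, 169, 225, 289, 324, 400]

[1,14] |-20|>|15| out[14]=400 → l++
[2,14] |-18|>|15| out[13]=324 → l++
[3,14] |-17|>|15| out[12]=289 → l++
[4,14] |-13|<=|15| out[11]=225 → r--
[4,13] |-13|>|9| out[10]=169 → l++
[5,13] |-12|>|9| out[9]=144 → l++
[6,13] |-10|>|9| out[8]=100 → l++
[7,13] |-9|<=|9| out[7]=81 → r--
[7,12] |-9|>|-1| out[6]=81 → l++
[8,12] |-8|>|-1| out[5]=64 → l++
[9,12] |-7|>|-1| out[4]=49 → l++
[10,12] |-4|>|-1| out[3]=16 → l++
[11,12] |-2|>|-1| out[2]=4 → l++
[12,12] |-1|<=|-1| out[1]=1 → r--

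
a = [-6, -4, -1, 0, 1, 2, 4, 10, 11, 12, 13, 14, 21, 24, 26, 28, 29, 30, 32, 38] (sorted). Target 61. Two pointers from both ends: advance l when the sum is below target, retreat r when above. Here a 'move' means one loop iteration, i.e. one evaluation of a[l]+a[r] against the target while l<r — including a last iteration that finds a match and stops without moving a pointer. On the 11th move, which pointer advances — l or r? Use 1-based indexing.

l

l=1 r=20: -6+38=32 <61, l++
l=2 r=20: -4+38=34 <61, l++
l=3 r=20: -1+38=37 <61, l++
l=4 r=20: 0+38=38 <61, l++
l=5 r=20: 1+38=39 <61, l++
l=6 r=20: 2+38=40 <61, l++
l=7 r=20: 4+38=42 <61, l++
l=8 r=20: 10+38=48 <61, l++
l=9 r=20: 11+38=49 <61, l++
l=10 r=20: 12+38=50 <61, l++
l=11 r=20: 13+38=51 <61, l++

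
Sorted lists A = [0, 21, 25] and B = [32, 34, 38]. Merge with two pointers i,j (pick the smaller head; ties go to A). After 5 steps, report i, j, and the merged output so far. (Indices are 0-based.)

i=3, j=2, merged so far=[0, 21, 25, 32, 34]

[i=0,j=0] A[i]=0<=B[j]=32 take 0 → i++
[i=1,j=0] A[i]=21<=B[j]=32 take 21 → i++
[i=2,j=0] A[i]=25<=B[j]=32 take 25 → i++
[i=3,j=0] A done, take B[j]=32 → j++
[i=3,j=1] A done, take B[j]=34 → j++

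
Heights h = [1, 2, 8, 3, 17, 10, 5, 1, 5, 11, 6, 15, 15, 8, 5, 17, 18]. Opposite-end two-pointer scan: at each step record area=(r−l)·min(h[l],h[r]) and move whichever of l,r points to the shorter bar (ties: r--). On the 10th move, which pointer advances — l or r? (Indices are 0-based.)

[0,16] min(1,18)*16=16 best=16 * → l++
[1,16] min(2,18)*15=30 best=30 * → l++
[2,16] min(8,18)*14=112 best=112 * → l++
[3,16] min(3,18)*13=39 best=112 → l++
[4,16] min(17,18)*12=204 best=204 * → l++
[5,16] min(10,18)*11=110 best=204 → l++
[6,16] min(5,18)*10=50 best=204 → l++
[7,16] min(1,18)*9=9 best=204 → l++
[8,16] min(5,18)*8=40 best=204 → l++
[9,16] min(11,18)*7=77 best=204 → l++

l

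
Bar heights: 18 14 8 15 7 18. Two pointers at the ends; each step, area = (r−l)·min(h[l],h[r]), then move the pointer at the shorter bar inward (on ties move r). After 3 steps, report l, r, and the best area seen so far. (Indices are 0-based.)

l=0, r=2, best area=90

[0,5] min(18,18)*5=90 best=90 * → r--
[0,4] min(18,7)*4=28 best=90 → r--
[0,3] min(18,15)*3=45 best=90 → r--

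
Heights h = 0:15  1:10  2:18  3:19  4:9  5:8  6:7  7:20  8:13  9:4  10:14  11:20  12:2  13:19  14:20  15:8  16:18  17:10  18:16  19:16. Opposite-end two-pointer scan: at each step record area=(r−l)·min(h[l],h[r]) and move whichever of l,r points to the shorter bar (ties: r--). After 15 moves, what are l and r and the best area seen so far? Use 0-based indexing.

[0,19] min(15,16)*19=285 best=285 * → l++
[1,19] min(10,16)*18=180 best=285 → l++
[2,19] min(18,16)*17=272 best=285 → r--
[2,18] min(18,16)*16=256 best=285 → r--
[2,17] min(18,10)*15=150 best=285 → r--
[2,16] min(18,18)*14=252 best=285 → r--
[2,15] min(18,8)*13=104 best=285 → r--
[2,14] min(18,20)*12=216 best=285 → l++
[3,14] min(19,20)*11=209 best=285 → l++
[4,14] min(9,20)*10=90 best=285 → l++
[5,14] min(8,20)*9=72 best=285 → l++
[6,14] min(7,20)*8=56 best=285 → l++
[7,14] min(20,20)*7=140 best=285 → r--
[7,13] min(20,19)*6=114 best=285 → r--
[7,12] min(20,2)*5=10 best=285 → r--

l=7, r=11, best area=285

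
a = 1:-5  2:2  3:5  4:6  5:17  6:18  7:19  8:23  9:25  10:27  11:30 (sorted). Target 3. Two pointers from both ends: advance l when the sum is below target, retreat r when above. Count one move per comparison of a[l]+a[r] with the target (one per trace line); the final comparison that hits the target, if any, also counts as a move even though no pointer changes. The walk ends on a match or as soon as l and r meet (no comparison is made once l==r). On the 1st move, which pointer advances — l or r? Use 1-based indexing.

r

l=1 r=11: -5+30=25 >3, r--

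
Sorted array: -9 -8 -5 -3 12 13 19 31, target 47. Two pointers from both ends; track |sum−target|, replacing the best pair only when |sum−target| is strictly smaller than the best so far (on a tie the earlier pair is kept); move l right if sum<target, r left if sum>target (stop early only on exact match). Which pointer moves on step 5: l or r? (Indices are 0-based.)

l

l=0 r=7: -9+31=22 d=25 *, l++
l=1 r=7: -8+31=23 d=24 *, l++
l=2 r=7: -5+31=26 d=21 *, l++
l=3 r=7: -3+31=28 d=19 *, l++
l=4 r=7: 12+31=43 d=4 *, l++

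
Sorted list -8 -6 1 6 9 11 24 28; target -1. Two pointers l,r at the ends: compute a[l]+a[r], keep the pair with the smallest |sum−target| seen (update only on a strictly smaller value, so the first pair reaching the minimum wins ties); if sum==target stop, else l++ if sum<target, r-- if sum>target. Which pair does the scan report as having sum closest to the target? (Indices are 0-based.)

pair (-8, 6) with sum -2 (|Δ|=1)

l=0 r=7: -8+28=20 d=21 *, r--
l=0 r=6: -8+24=16 d=17 *, r--
l=0 r=5: -8+11=3 d=4 *, r--
l=0 r=4: -8+9=1 d=2 *, r--
l=0 r=3: -8+6=-2 d=1 *, l++
l=1 r=3: -6+6=0 d=1, r--
l=1 r=2: -6+1=-5 d=4, l++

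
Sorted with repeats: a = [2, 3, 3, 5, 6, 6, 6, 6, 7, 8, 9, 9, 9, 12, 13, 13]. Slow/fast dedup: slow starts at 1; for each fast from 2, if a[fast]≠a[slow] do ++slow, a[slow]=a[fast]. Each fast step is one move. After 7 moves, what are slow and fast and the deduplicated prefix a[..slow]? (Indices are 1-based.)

slow=1 fast=2: a[fast]=3≠a[slow]=2 write a[2]=3, slow++,fast++
slow=2 fast=3: a[fast]=3=a[slow] dup, fast++
slow=2 fast=4: a[fast]=5≠a[slow]=3 write a[3]=5, slow++,fast++
slow=3 fast=5: a[fast]=6≠a[slow]=5 write a[4]=6, slow++,fast++
slow=4 fast=6: a[fast]=6=a[slow] dup, fast++
slow=4 fast=7: a[fast]=6=a[slow] dup, fast++
slow=4 fast=8: a[fast]=6=a[slow] dup, fast++

slow=4, fast=9, prefix=[2, 3, 5, 6]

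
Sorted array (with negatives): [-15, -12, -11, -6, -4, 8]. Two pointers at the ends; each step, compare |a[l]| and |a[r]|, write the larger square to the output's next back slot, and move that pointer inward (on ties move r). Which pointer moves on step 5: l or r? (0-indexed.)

[0,5] |-15|>|8| out[5]=225 → l++
[1,5] |-12|>|8| out[4]=144 → l++
[2,5] |-11|>|8| out[3]=121 → l++
[3,5] |-6|<=|8| out[2]=64 → r--
[3,4] |-6|>|-4| out[1]=36 → l++

l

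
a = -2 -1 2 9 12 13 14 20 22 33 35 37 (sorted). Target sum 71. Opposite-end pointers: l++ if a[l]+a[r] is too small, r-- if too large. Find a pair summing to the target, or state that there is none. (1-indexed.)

[1,12] -2+37=35 <71 → l++
[2,12] -1+37=36 <71 → l++
[3,12] 2+37=39 <71 → l++
[4,12] 9+37=46 <71 → l++
[5,12] 12+37=49 <71 → l++
[6,12] 13+37=50 <71 → l++
[7,12] 14+37=51 <71 → l++
[8,12] 20+37=57 <71 → l++
[9,12] 22+37=59 <71 → l++
[10,12] 33+37=70 <71 → l++
[11,12] 35+37=72 >71 → r--

no pair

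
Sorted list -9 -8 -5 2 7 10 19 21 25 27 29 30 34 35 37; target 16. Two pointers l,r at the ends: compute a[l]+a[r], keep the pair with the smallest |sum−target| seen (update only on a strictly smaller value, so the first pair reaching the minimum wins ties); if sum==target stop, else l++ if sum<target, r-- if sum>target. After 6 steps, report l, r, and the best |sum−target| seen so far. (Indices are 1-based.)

l=1, r=9, best |Δ|=2

l=1 r=15: -9+37=28 d=12 *, r--
l=1 r=14: -9+35=26 d=10 *, r--
l=1 r=13: -9+34=25 d=9 *, r--
l=1 r=12: -9+30=21 d=5 *, r--
l=1 r=11: -9+29=20 d=4 *, r--
l=1 r=10: -9+27=18 d=2 *, r--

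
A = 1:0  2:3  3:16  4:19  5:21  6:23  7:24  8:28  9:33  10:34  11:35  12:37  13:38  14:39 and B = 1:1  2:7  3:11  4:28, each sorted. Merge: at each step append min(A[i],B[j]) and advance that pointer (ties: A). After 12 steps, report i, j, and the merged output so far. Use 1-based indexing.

i=9, j=5, merged so far=[0, 1, 3, 7, 11, 16, 19, 21, 23, 24, 28, 28]

[i=1,j=1] A[i]=0<=B[j]=1 take 0 → i++
[i=2,j=1] A[i]=3>B[j]=1 take 1 → j++
[i=2,j=2] A[i]=3<=B[j]=7 take 3 → i++
[i=3,j=2] A[i]=16>B[j]=7 take 7 → j++
[i=3,j=3] A[i]=16>B[j]=11 take 11 → j++
[i=3,j=4] A[i]=16<=B[j]=28 take 16 → i++
[i=4,j=4] A[i]=19<=B[j]=28 take 19 → i++
[i=5,j=4] A[i]=21<=B[j]=28 take 21 → i++
[i=6,j=4] A[i]=23<=B[j]=28 take 23 → i++
[i=7,j=4] A[i]=24<=B[j]=28 take 24 → i++
[i=8,j=4] A[i]=28<=B[j]=28 take 28 → i++
[i=9,j=4] A[i]=33>B[j]=28 take 28 → j++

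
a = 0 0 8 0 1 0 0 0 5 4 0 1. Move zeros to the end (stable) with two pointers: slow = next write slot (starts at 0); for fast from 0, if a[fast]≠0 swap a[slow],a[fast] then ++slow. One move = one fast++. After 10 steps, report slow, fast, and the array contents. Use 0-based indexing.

slow=0 fast=0: a[fast]=0, fast++
slow=0 fast=1: a[fast]=0, fast++
slow=0 fast=2: a[fast]=8≠0 swap→a[0]=8, slow++,fast++
slow=1 fast=3: a[fast]=0, fast++
slow=1 fast=4: a[fast]=1≠0 swap→a[1]=1, slow++,fast++
slow=2 fast=5: a[fast]=0, fast++
slow=2 fast=6: a[fast]=0, fast++
slow=2 fast=7: a[fast]=0, fast++
slow=2 fast=8: a[fast]=5≠0 swap→a[2]=5, slow++,fast++
slow=3 fast=9: a[fast]=4≠0 swap→a[3]=4, slow++,fast++

slow=4, fast=10, a=[8, 1, 5, 4, 0, 0, 0, 0, 0, 0, 0, 1]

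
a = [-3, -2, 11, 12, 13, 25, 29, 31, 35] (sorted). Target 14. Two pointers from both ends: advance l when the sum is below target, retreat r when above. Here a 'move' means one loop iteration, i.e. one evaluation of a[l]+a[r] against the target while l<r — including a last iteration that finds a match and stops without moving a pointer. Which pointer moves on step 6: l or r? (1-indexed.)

l

[1,9] -3+35=32 >14 → r--
[1,8] -3+31=28 >14 → r--
[1,7] -3+29=26 >14 → r--
[1,6] -3+25=22 >14 → r--
[1,5] -3+13=10 <14 → l++
[2,5] -2+13=11 <14 → l++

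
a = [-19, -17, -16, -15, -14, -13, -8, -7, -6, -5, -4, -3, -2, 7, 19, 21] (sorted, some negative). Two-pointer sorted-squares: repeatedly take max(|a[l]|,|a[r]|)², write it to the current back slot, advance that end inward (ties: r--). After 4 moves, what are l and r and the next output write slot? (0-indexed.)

l=2, r=13, next write slot=11

l=0 r=15: |-19|<=|21| out[15]=441, r--
l=0 r=14: |-19|<=|19| out[14]=361, r--
l=0 r=13: |-19|>|7| out[13]=361, l++
l=1 r=13: |-17|>|7| out[12]=289, l++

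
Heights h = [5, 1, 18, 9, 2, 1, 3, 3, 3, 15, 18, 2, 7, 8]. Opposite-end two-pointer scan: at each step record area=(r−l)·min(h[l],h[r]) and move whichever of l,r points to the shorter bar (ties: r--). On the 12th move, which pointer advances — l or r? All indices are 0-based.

r

[0,13] min(5,8)*13=65 best=65 * → l++
[1,13] min(1,8)*12=12 best=65 → l++
[2,13] min(18,8)*11=88 best=88 * → r--
[2,12] min(18,7)*10=70 best=88 → r--
[2,11] min(18,2)*9=18 best=88 → r--
[2,10] min(18,18)*8=144 best=144 * → r--
[2,9] min(18,15)*7=105 best=144 → r--
[2,8] min(18,3)*6=18 best=144 → r--
[2,7] min(18,3)*5=15 best=144 → r--
[2,6] min(18,3)*4=12 best=144 → r--
[2,5] min(18,1)*3=3 best=144 → r--
[2,4] min(18,2)*2=4 best=144 → r--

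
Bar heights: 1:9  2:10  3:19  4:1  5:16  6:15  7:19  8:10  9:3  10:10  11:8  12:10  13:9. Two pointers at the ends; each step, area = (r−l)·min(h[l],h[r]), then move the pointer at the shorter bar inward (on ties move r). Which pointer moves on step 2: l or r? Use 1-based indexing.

[1,13] min(9,9)*12=108 best=108 * → r--
[1,12] min(9,10)*11=99 best=108 → l++

l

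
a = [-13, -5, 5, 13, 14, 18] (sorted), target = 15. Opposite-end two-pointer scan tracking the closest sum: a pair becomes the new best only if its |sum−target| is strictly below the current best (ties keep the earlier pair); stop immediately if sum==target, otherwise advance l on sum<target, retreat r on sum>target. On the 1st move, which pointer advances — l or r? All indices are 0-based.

[0,5] -13+18=5 d=10 * → l++

l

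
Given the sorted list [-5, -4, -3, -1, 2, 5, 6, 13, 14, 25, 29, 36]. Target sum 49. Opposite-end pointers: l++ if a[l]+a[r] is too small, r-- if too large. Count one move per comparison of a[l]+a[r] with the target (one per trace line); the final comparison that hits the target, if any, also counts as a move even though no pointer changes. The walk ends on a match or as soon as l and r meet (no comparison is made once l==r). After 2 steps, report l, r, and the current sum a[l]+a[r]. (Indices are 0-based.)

l=2, r=11, sum=33

[0,11] -5+36=31 <49 → l++
[1,11] -4+36=32 <49 → l++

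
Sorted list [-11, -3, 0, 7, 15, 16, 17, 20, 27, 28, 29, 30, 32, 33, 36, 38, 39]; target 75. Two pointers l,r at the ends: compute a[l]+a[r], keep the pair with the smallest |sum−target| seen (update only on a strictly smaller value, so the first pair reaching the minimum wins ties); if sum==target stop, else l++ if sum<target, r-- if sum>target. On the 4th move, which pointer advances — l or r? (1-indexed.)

l

l=1 r=17: -11+39=28 d=47 *, l++
l=2 r=17: -3+39=36 d=39 *, l++
l=3 r=17: 0+39=39 d=36 *, l++
l=4 r=17: 7+39=46 d=29 *, l++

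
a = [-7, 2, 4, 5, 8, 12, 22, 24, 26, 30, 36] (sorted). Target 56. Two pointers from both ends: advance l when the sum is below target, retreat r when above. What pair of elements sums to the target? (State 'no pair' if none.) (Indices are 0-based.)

l=0 r=10: -7+36=29 <56, l++
l=1 r=10: 2+36=38 <56, l++
l=2 r=10: 4+36=40 <56, l++
l=3 r=10: 5+36=41 <56, l++
l=4 r=10: 8+36=44 <56, l++
l=5 r=10: 12+36=48 <56, l++
l=6 r=10: 22+36=58 >56, r--
l=6 r=9: 22+30=52 <56, l++
l=7 r=9: 24+30=54 <56, l++
l=8 r=9: 26+30=56, found

(26, 30)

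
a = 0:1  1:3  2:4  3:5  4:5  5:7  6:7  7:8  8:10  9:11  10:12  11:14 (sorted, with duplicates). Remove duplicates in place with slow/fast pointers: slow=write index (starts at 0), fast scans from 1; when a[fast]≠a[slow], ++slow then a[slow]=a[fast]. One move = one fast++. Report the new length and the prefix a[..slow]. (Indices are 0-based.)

length 10; prefix = [1, 3, 4, 5, 7, 8, 10, 11, 12, 14]

(s=0,f=1) a[fast]=3≠a[slow]=1 write a[1]=3 → slow++,fast++
(s=1,f=2) a[fast]=4≠a[slow]=3 write a[2]=4 → slow++,fast++
(s=2,f=3) a[fast]=5≠a[slow]=4 write a[3]=5 → slow++,fast++
(s=3,f=4) a[fast]=5=a[slow] dup → fast++
(s=3,f=5) a[fast]=7≠a[slow]=5 write a[4]=7 → slow++,fast++
(s=4,f=6) a[fast]=7=a[slow] dup → fast++
(s=4,f=7) a[fast]=8≠a[slow]=7 write a[5]=8 → slow++,fast++
(s=5,f=8) a[fast]=10≠a[slow]=8 write a[6]=10 → slow++,fast++
(s=6,f=9) a[fast]=11≠a[slow]=10 write a[7]=11 → slow++,fast++
(s=7,f=10) a[fast]=12≠a[slow]=11 write a[8]=12 → slow++,fast++
(s=8,f=11) a[fast]=14≠a[slow]=12 write a[9]=14 → slow++,fast++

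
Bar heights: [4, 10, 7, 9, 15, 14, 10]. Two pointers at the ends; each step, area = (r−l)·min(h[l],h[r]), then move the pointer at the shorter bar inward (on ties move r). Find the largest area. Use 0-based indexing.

[0,6] min(4,10)*6=24 best=24 * → l++
[1,6] min(10,10)*5=50 best=50 * → r--
[1,5] min(10,14)*4=40 best=50 → l++
[2,5] min(7,14)*3=21 best=50 → l++
[3,5] min(9,14)*2=18 best=50 → l++
[4,5] min(15,14)*1=14 best=50 → r--

max area = 50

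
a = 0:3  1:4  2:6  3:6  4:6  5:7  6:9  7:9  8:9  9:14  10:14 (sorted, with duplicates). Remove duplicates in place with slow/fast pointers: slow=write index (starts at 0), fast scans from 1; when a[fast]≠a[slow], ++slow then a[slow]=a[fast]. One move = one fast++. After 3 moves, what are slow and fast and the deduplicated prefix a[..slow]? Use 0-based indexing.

(s=0,f=1) a[fast]=4≠a[slow]=3 write a[1]=4 → slow++,fast++
(s=1,f=2) a[fast]=6≠a[slow]=4 write a[2]=6 → slow++,fast++
(s=2,f=3) a[fast]=6=a[slow] dup → fast++

slow=2, fast=4, prefix=[3, 4, 6]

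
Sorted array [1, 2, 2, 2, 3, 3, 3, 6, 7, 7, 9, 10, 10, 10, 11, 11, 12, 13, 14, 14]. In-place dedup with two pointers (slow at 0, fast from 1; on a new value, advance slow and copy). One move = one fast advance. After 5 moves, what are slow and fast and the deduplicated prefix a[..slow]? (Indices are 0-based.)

slow=0 fast=1: a[fast]=2≠a[slow]=1 write a[1]=2, slow++,fast++
slow=1 fast=2: a[fast]=2=a[slow] dup, fast++
slow=1 fast=3: a[fast]=2=a[slow] dup, fast++
slow=1 fast=4: a[fast]=3≠a[slow]=2 write a[2]=3, slow++,fast++
slow=2 fast=5: a[fast]=3=a[slow] dup, fast++

slow=2, fast=6, prefix=[1, 2, 3]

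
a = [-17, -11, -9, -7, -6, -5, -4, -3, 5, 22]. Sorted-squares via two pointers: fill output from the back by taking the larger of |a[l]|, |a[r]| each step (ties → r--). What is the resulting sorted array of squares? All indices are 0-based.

[9, 16, 25, 25, 36, 49, 81, 121, 289, 484]

[0,9] |-17|<=|22| out[9]=484 → r--
[0,8] |-17|>|5| out[8]=289 → l++
[1,8] |-11|>|5| out[7]=121 → l++
[2,8] |-9|>|5| out[6]=81 → l++
[3,8] |-7|>|5| out[5]=49 → l++
[4,8] |-6|>|5| out[4]=36 → l++
[5,8] |-5|<=|5| out[3]=25 → r--
[5,7] |-5|>|-3| out[2]=25 → l++
[6,7] |-4|>|-3| out[1]=16 → l++
[7,7] |-3|<=|-3| out[0]=9 → r--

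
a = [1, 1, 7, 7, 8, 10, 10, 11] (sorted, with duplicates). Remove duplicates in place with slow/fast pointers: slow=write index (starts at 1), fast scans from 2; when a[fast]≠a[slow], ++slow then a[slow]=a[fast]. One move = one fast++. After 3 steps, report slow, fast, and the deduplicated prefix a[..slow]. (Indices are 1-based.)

(s=1,f=2) a[fast]=1=a[slow] dup → fast++
(s=1,f=3) a[fast]=7≠a[slow]=1 write a[2]=7 → slow++,fast++
(s=2,f=4) a[fast]=7=a[slow] dup → fast++

slow=2, fast=5, prefix=[1, 7]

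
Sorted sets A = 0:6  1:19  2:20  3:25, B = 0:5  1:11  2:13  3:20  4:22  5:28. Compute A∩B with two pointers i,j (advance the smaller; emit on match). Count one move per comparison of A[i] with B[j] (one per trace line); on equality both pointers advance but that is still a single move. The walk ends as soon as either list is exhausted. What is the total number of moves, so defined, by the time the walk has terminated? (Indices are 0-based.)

8 moves

i=0 j=0: 6>5, j++
i=0 j=1: 6<11, i++
i=1 j=1: 19>11, j++
i=1 j=2: 19>13, j++
i=1 j=3: 19<20, i++
i=2 j=3: 20==20 emit, i++,j++
i=3 j=4: 25>22, j++
i=3 j=5: 25<28, i++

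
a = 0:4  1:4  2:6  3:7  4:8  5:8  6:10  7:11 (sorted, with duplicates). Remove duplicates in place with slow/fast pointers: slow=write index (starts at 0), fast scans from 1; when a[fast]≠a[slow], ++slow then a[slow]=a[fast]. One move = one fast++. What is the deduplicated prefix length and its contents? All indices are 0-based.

length 6; prefix = [4, 6, 7, 8, 10, 11]

(s=0,f=1) a[fast]=4=a[slow] dup → fast++
(s=0,f=2) a[fast]=6≠a[slow]=4 write a[1]=6 → slow++,fast++
(s=1,f=3) a[fast]=7≠a[slow]=6 write a[2]=7 → slow++,fast++
(s=2,f=4) a[fast]=8≠a[slow]=7 write a[3]=8 → slow++,fast++
(s=3,f=5) a[fast]=8=a[slow] dup → fast++
(s=3,f=6) a[fast]=10≠a[slow]=8 write a[4]=10 → slow++,fast++
(s=4,f=7) a[fast]=11≠a[slow]=10 write a[5]=11 → slow++,fast++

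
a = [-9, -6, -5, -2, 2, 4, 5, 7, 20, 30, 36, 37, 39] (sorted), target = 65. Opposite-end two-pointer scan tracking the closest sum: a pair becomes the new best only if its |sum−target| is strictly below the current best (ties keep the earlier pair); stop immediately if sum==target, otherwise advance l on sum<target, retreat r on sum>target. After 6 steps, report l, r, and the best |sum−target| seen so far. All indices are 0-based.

[0,12] -9+39=30 d=35 * → l++
[1,12] -6+39=33 d=32 * → l++
[2,12] -5+39=34 d=31 * → l++
[3,12] -2+39=37 d=28 * → l++
[4,12] 2+39=41 d=24 * → l++
[5,12] 4+39=43 d=22 * → l++

l=6, r=12, best |Δ|=22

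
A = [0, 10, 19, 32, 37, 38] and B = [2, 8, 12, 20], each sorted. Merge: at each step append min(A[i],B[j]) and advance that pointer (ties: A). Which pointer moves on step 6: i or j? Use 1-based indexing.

i

i=1 j=1: A[i]=0<=B[j]=2 take 0, i++
i=2 j=1: A[i]=10>B[j]=2 take 2, j++
i=2 j=2: A[i]=10>B[j]=8 take 8, j++
i=2 j=3: A[i]=10<=B[j]=12 take 10, i++
i=3 j=3: A[i]=19>B[j]=12 take 12, j++
i=3 j=4: A[i]=19<=B[j]=20 take 19, i++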